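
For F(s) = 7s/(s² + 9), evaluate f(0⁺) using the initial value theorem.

f(0⁺) = lim_{s→∞} s·7s/(s² + 9) = lim_{s→∞} 7s²/(s² + 9) = 7

Final answer: 7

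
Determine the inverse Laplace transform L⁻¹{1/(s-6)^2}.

L⁻¹{n!/(s-a)^(n+1)} = t^n·e^(at), so L⁻¹{1/(s-6)^2} = t·e^(6t)

Final answer: t·e^(6t)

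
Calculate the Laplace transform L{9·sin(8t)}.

L{sin(ωt)} = ω/(s² + ω²), so L{sin(8t)} = 8/(s² + 64). Then L{9·sin(8t)} = 9·8/(s² + 64) = 72/(s² + 64)

Final answer: 72/(s² + 64)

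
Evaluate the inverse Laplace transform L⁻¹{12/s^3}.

L⁻¹{n!/s^(n+1)} = t^n with n=2. So L⁻¹{2/s^3} = t^2, and L⁻¹{12/s^3} = (12/2)·t^2 = 6·t^2

Final answer: 6·t^2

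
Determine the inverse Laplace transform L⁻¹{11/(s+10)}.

L⁻¹{1/(s-a)} = e^(at), so L⁻¹{1/(s+10)} = e^(-10t), and L⁻¹{11/(s+10)} = 11·e^(-10t)

Final answer: 11·e^(-10t)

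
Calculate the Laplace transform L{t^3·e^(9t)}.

L{t^n·e^(at)} = n!/(s-a)^(n+1), so L{t^3·e^(9t)} = 6/(s-9)^4

Final answer: 6/(s-9)^4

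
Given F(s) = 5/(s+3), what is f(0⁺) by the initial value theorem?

f(0⁺) = lim_{s→∞} s·5/(s+3) = lim_{s→∞} 5s/(s+3) = 5

Final answer: 5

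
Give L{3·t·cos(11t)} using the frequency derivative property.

L{cos(11t)} = s/(s² + 121). Derivative: d/ds[s/(s² + 121)] = [(s² + 121) - s·2s]/(s² + 121)² = (121 - s²)/(s² + 121)². So L{t·cos(11t)} = -F'(s) = (s² - 121)/(s² + 121)². Then L{3·t·cos(11t)} = 3·(s² - 121)/(s² + 121)²

Final answer: 3·(s² - 121)/(s² + 121)²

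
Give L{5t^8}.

L{t^n} = n!/s^(n+1). So L{5t^8} = 5·8!/s^9 = 201600/s^9

Final answer: 201600/s^9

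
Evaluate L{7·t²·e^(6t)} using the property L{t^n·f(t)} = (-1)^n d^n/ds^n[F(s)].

L{e^(6t)} = 1/(s-6). d/ds[1/(s-6)] = -1/(s-6)². d²/ds²[1/(s-6)] = 2/(s-6)³. So L{t²·e^(6t)} = (-1)² · 2/(s-6)³ = 2/(s-6)³. Then L{7·t²·e^(6t)} = 7·2/(s-6)³ = 14/(s-6)³

Final answer: 14/(s-6)³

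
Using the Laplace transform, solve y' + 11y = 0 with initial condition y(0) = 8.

L{y'} + 11L{y} = 0. sY - 8 + 11Y = 0. Y(s+11) = 8. Y = 8/(s+11)

Final answer: y(t) = 8e^(-11t)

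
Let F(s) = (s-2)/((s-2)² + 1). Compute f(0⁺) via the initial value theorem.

f(0⁺) = lim_{s→∞} sF(s) = lim_{s→∞} s(s-2)/((s-2)² + 1) = 1

Final answer: 1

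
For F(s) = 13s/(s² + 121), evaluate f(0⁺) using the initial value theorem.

f(0⁺) = lim_{s→∞} s·13s/(s² + 121) = lim_{s→∞} 13s²/(s² + 121) = 13

Final answer: 13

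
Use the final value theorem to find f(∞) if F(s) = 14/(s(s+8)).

f(∞) = lim_{s→0} s·14/(s(s+8)) = lim_{s→0} 14/(s+8) = 14/8 = 7/4

Final answer: 7/4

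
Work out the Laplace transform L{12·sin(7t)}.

L{sin(ωt)} = ω/(s² + ω²), so L{sin(7t)} = 7/(s² + 49). Then L{12·sin(7t)} = 12·7/(s² + 49) = 84/(s² + 49)

Final answer: 84/(s² + 49)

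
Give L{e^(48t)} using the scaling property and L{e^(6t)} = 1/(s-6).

Using L{f(at)} = (1/a)F(s/a) with a=8 and f(t) = e^(6t): L{e^(48t)} = (1/8) · 1/((s/8)-6) = (1/8) · 8/(s-48) = 1/(s-48)

Final answer: 1/(s-48)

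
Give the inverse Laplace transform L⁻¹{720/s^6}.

L⁻¹{n!/s^(n+1)} = t^n with n=5. So L⁻¹{120/s^6} = t^5, and L⁻¹{720/s^6} = (720/120)·t^5 = 6·t^5

Final answer: 6·t^5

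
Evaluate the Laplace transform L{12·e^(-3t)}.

L{e^(at)} = 1/(s-a), so L{e^(-3t)} = 1/(s+3). Then L{12·e^(-3t)} = 12/(s+3)

Final answer: 12/(s+3)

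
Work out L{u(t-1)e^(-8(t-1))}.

u(t-a)f(t-a) with f(t)=e^(-8t). L{e^(-8t)} = 1/(s+8). By time shift: e^(-s)/(s+8)

Final answer: e^(-s)/(s+8)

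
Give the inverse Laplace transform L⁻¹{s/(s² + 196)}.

L⁻¹{s/(s² + 196)} = cos(14t)

Final answer: cos(14t)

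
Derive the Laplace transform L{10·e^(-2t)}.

L{e^(at)} = 1/(s-a), so L{e^(-2t)} = 1/(s+2). Then L{10·e^(-2t)} = 10/(s+2)

Final answer: 10/(s+2)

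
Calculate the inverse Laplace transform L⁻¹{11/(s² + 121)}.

L⁻¹{11/(s² + 121)} = sin(11t)

Final answer: sin(11t)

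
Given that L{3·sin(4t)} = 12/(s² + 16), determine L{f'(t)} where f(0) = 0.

L{f'(t)} = s·F(s) - f(0) = s·12/(s² + 16) - 0 = 12s/(s² + 16)

Final answer: 12s/(s² + 16)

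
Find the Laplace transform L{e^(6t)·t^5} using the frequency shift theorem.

L{e^(at)·t^n} = n!/(s-a)^(n+1), so L{e^(6t)·t^5} = 120/(s-6)^6

Final answer: 120/(s-6)^6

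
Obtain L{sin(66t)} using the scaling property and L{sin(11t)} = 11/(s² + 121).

Using L{f(at)} = (1/a)F(s/a) with a=6: L{sin(66t)} = (1/6) · 11/((s/6)² + 121) = (1/6) · 11·36/(s² + 4356) = 66/(s² + 4356)

Final answer: 66/(s² + 4356)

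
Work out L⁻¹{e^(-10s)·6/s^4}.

L⁻¹{6/s^4} = t^3. By the time shift theorem, L⁻¹{e^(-as)F(s)} = u(t-a)f(t-a) with a=10, so L⁻¹{e^(-10s)·6/s^4} = u(t-10)·(t-10)^3

Final answer: u(t-10)·(t-10)^3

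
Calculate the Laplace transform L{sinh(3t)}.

L{sinh(ωt)} = ω/(s² - ω²), so L{sinh(3t)} = 3/(s² - 9)

Final answer: 3/(s² - 9)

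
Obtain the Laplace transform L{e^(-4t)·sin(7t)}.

L{e^(at)·sin(ωt)} = ω/((s-a)² + ω²), so L{e^(-4t)·sin(7t)} = 7/((s+4)² + 49)

Final answer: 7/((s+4)² + 49)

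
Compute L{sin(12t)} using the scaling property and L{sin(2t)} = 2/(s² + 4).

Using L{f(at)} = (1/a)F(s/a) with a=6: L{sin(12t)} = (1/6) · 2/((s/6)² + 4) = (1/6) · 2·36/(s² + 144) = 12/(s² + 144)

Final answer: 12/(s² + 144)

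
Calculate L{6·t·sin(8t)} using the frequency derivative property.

L{sin(8t)} = 8/(s² + 64). By L{t·f(t)} = -F'(s): -d/ds[8/(s² + 64)] = -(8)·(-2s)/(s² + 64)² = 16s/(s² + 64)². Then L{6·t·sin(8t)} = 6·16s/(s² + 64)² = 96s/(s² + 64)²

Final answer: 96s/(s² + 64)²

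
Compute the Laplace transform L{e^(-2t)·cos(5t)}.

L{e^(at)·cos(ωt)} = (s-a)/((s-a)² + ω²), so L{e^(-2t)·cos(5t)} = (s+2)/((s+2)² + 25)

Final answer: (s+2)/((s+2)² + 25)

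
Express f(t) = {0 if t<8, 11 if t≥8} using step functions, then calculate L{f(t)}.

f(t) = 11·u(t-8). L{u(t-8)} = e^(-8s)/s, so L{f(t)} = 11·e^(-8s)/s

Final answer: 11·e^(-8s)/s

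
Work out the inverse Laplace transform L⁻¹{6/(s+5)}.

L⁻¹{1/(s-a)} = e^(at), so L⁻¹{1/(s+5)} = e^(-5t), and L⁻¹{6/(s+5)} = 6·e^(-5t)

Final answer: 6·e^(-5t)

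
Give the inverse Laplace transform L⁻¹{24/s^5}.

L⁻¹{n!/s^(n+1)} = t^n with n=4. So L⁻¹{24/s^5} = t^4

Final answer: t^4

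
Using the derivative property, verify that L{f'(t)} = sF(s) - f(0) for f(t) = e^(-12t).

f'(t) = -12e^(-12t). Direct: L{f'(t)} = -12/(s+12). Property: s·1/(s+12) - 1 = (s - (s+12))/(s+12) = -12/(s+12). ✓

Final answer: -12/(s+12)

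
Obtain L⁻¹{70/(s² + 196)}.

This is the form c·a/(s² + a²) with a = 14, c = 5. L⁻¹ = 5·sin(14t)

Final answer: 5·sin(14t)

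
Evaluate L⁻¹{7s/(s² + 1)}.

This is the form c·s/(s² + a²) with a = 1, c = 7. L⁻¹ = 7·cos(t)

Final answer: 7·cos(t)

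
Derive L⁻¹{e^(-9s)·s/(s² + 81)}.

L⁻¹{s/(s² + 81)} = cos(9t). By the time shift theorem, L⁻¹{e^(-as)F(s)} = u(t-a)f(t-a) with a=9, so L⁻¹{e^(-9s)·s/(s² + 81)} = u(t-9)·cos(9(t-9))

Final answer: u(t-9)·cos(9(t-9))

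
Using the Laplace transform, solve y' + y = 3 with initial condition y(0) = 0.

sY + Y = 3/s. Y = 3/(s(s+1)). Partial fractions: Y = 3/s - 3/(s+1)

Final answer: y(t) = 3(1 - e^(-t))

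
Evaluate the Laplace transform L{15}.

L{15} = 15 · L{1} = 15/s

Final answer: 15/s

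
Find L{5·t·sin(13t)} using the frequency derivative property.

L{sin(13t)} = 13/(s² + 169). By L{t·f(t)} = -F'(s): -d/ds[13/(s² + 169)] = -(13)·(-2s)/(s² + 169)² = 26s/(s² + 169)². Then L{5·t·sin(13t)} = 5·26s/(s² + 169)² = 130s/(s² + 169)²

Final answer: 130s/(s² + 169)²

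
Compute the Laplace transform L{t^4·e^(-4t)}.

L{t^n·e^(at)} = n!/(s-a)^(n+1), so L{t^4·e^(-4t)} = 24/(s+4)^5

Final answer: 24/(s+4)^5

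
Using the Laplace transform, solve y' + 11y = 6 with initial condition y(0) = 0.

sY + 11Y = 6/s. Y = 6/(s(s+11)). Partial fractions: Y = 6/11/s - 6/11/(s+11)

Final answer: y(t) = 6/11(1 - e^(-11t))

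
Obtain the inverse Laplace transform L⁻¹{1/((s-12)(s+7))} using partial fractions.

Decompose: A/(s-12) + B/(s+7). A = 1/19, B = -1/19. f(t) = (e^(12t) - e^(-7t))/19

Final answer: (e^(12t) - e^(-7t))/19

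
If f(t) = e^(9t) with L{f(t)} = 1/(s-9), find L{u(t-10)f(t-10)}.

Time shift theorem: L{u(t-a)f(t-a)} = e^(-as)F(s). Here a=10, F(s) = 1/(s-9), so L{u(t-10)f(t-10)} = e^(-10s)·1/(s-9)

Final answer: e^(-10s)·1/(s-9)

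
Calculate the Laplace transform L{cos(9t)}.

L{cos(ωt)} = s/(s² + ω²), so L{cos(9t)} = s/(s² + 81)

Final answer: s/(s² + 81)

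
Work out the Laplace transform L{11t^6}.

L{11t^6} = 11 · L{t^6} = 11 · 720/s^7 = 7920/s^7

Final answer: 7920/s^7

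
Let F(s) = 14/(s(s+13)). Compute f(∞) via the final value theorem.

f(∞) = lim_{s→0} s·14/(s(s+13)) = lim_{s→0} 14/(s+13) = 14/13 = 14/13

Final answer: 14/13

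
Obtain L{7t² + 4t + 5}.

L{7t² + 4t + 5} = 7·2/s³ + 4/s² + 5/s = 14/s³ + 4/s² + 5/s

Final answer: 14/s³ + 4/s² + 5/s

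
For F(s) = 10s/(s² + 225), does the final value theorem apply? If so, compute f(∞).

The final value theorem requires all poles of sF(s) in the left half-plane. sF(s) = 10s²/(s² + 225) has poles at s = ±15i (imaginary axis). Theorem does NOT apply (oscillatory system).

Final answer: Not applicable (oscillatory)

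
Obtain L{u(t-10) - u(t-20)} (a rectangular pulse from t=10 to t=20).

L{u(t-a)} = e^(-as)/s. L{u(t-10) - u(t-20)} = (e^(-10s) - e^(-20s))/s

Final answer: (e^(-10s) - e^(-20s))/s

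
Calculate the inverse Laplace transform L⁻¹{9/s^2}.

L⁻¹{n!/s^(n+1)} = t^n with n=1. So L⁻¹{1/s^2} = t, and L⁻¹{9/s^2} = (9/1)·t = 9·t

Final answer: 9·t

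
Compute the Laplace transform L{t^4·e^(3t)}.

L{t^n·e^(at)} = n!/(s-a)^(n+1), so L{t^4·e^(3t)} = 24/(s-3)^5

Final answer: 24/(s-3)^5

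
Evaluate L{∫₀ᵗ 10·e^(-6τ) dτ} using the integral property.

L{∫₀ᵗ f(τ)dτ} = F(s)/s with F(s) = 10/(s+6), so L{∫₀ᵗ 10·e^(-6τ) dτ} = 10/(s(s+6))

Final answer: 10/(s(s+6))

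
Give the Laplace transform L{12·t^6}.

L{t^n} = n!/s^(n+1), so L{t^6} = 720/s^7. Then L{12·t^6} = 12·720/s^7 = 8640/s^7

Final answer: 8640/s^7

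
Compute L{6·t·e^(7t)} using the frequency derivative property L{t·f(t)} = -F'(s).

L{e^(7t)} = 1/(s-7). By frequency derivative: L{t·e^(7t)} = -d/ds[1/(s-7)] = -(-1)/(s-7)² = 1/(s-7)². Then L{6·t·e^(7t)} = 6·1/(s-7)² = 6/(s-7)²

Final answer: 6/(s-7)²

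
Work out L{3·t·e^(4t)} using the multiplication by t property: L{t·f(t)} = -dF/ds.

Using L{t^n·e^(at)} = n!/(s-a)^(n+1), L{t·e^(4t)} = 1/(s-4)^2, so L{3·t·e^(4t)} = 3·1/(s-4)^2 = 3/(s-4)^2

Final answer: 3/(s-4)^2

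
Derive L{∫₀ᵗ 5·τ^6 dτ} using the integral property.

L{∫₀ᵗ f(τ)dτ} = F(s)/s with f(t) = 5t^6. F(s) = 3600/s^7, so L{∫₀ᵗ 5·τ^6 dτ} = (3600/s^7)/s = 3600/s^8. (Check: ∫₀ᵗ 5·τ^6 dτ = 5t^7/7.)

Final answer: 3600/s^8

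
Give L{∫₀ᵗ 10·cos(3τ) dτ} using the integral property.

L{∫₀ᵗ f(τ)dτ} = F(s)/s with F(s) = 10s/(s² + 9), so the result is (10s/(s² + 9))/s = 10/(s² + 9)

Final answer: 10/(s² + 9)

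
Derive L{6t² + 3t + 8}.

L{6t² + 3t + 8} = 6·2/s³ + 3/s² + 8/s = 12/s³ + 3/s² + 8/s

Final answer: 12/s³ + 3/s² + 8/s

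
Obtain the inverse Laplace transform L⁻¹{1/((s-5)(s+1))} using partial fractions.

Decompose: A/(s-5) + B/(s+1). A = 1/6, B = -1/6. f(t) = (e^(5t) - e^(-t))/6

Final answer: (e^(5t) - e^(-t))/6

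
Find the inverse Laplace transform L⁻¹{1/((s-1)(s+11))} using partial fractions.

Decompose: A/(s-1) + B/(s+11). A = 1/12, B = -1/12. f(t) = (e^t - e^(-11t))/12

Final answer: (e^t - e^(-11t))/12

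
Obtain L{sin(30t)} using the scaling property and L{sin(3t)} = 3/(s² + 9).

Using L{f(at)} = (1/a)F(s/a) with a=10: L{sin(30t)} = (1/10) · 3/((s/10)² + 9) = (1/10) · 3·100/(s² + 900) = 30/(s² + 900)

Final answer: 30/(s² + 900)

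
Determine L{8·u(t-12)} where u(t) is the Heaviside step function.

L{u(t-a)} = e^(-as)/s. Here a=12, so L{u(t-12)} = e^(-12s)/s, and L{8·u(t-12)} = 8·e^(-12s)/s

Final answer: 8·e^(-12s)/s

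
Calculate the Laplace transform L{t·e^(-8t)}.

L{t^n·e^(at)} = n!/(s-a)^(n+1), so L{t·e^(-8t)} = 1/(s+8)^2

Final answer: 1/(s+8)^2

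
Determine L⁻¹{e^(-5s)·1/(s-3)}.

L⁻¹{1/(s-3)} = e^(3t). By the time shift theorem, L⁻¹{e^(-as)F(s)} = u(t-a)f(t-a) with a=5, so L⁻¹{e^(-5s)·1/(s-3)} = u(t-5)·e^(3(t-5))

Final answer: u(t-5)·e^(3(t-5))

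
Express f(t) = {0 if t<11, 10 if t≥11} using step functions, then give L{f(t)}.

f(t) = 10·u(t-11). L{u(t-11)} = e^(-11s)/s, so L{f(t)} = 10·e^(-11s)/s

Final answer: 10·e^(-11s)/s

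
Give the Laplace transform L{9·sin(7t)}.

L{sin(ωt)} = ω/(s² + ω²), so L{sin(7t)} = 7/(s² + 49). Then L{9·sin(7t)} = 9·7/(s² + 49) = 63/(s² + 49)

Final answer: 63/(s² + 49)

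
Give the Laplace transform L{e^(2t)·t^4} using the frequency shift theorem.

L{e^(at)·t^n} = n!/(s-a)^(n+1), so L{e^(2t)·t^4} = 24/(s-2)^5

Final answer: 24/(s-2)^5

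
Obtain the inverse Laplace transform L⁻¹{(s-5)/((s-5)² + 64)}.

Using frequency shift, L⁻¹{(s-5)/((s-5)² + 64)} = e^(5t)·cos(8t)

Final answer: e^(5t)·cos(8t)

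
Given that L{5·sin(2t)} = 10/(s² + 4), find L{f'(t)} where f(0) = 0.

L{f'(t)} = s·F(s) - f(0) = s·10/(s² + 4) - 0 = 10s/(s² + 4)

Final answer: 10s/(s² + 4)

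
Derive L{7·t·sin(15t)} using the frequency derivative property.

L{sin(15t)} = 15/(s² + 225). By L{t·f(t)} = -F'(s): -d/ds[15/(s² + 225)] = -(15)·(-2s)/(s² + 225)² = 30s/(s² + 225)². Then L{7·t·sin(15t)} = 7·30s/(s² + 225)² = 210s/(s² + 225)²

Final answer: 210s/(s² + 225)²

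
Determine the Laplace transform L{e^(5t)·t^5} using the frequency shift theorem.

L{e^(at)·t^n} = n!/(s-a)^(n+1), so L{e^(5t)·t^5} = 120/(s-5)^6

Final answer: 120/(s-5)^6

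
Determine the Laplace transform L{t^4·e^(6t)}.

L{t^n·e^(at)} = n!/(s-a)^(n+1), so L{t^4·e^(6t)} = 24/(s-6)^5

Final answer: 24/(s-6)^5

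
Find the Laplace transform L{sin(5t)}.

L{sin(ωt)} = ω/(s² + ω²), so L{sin(5t)} = 5/(s² + 25)

Final answer: 5/(s² + 25)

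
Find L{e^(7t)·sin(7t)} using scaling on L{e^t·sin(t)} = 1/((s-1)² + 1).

Scaling with a=7: L{e^(7t)·sin(7t)} = (1/7) · 1/((s/7-1)² + 1). Simplifying: 7/((s-7)² + 49)

Final answer: 7/((s-7)² + 49)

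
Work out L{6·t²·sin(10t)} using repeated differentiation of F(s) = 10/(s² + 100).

F(s) = 10/(s² + 100). F'(s) = -20s/(s² + 100)². F''(s) = -20(100 - 3s²)/(s² + 100)³ = (60s² - 2000)/(s² + 100)³. So L{t²·sin(10t)} = (-1)² F''(s) = (60s² - 2000)/(s² + 100)³. Then L{6·t²·sin(10t)} = 6·(60s² - 2000)/(s² + 100)³ = (360s² - 12000)/(s² + 100)³

Final answer: (360s² - 12000)/(s² + 100)³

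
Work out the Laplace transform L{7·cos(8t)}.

L{cos(ωt)} = s/(s² + ω²), so L{cos(8t)} = s/(s² + 64). Then L{7·cos(8t)} = 7·s/(s² + 64) = 7s/(s² + 64)

Final answer: 7s/(s² + 64)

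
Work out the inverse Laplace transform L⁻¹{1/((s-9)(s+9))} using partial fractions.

Decompose: A/(s-9) + B/(s+9). A = 1/18, B = -1/18. f(t) = (e^(9t) - e^(-9t))/18

Final answer: (e^(9t) - e^(-9t))/18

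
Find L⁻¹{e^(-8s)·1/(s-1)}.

L⁻¹{1/(s-1)} = e^t. By the time shift theorem, L⁻¹{e^(-as)F(s)} = u(t-a)f(t-a) with a=8, so L⁻¹{e^(-8s)·1/(s-1)} = u(t-8)·e^(t-8)

Final answer: u(t-8)·e^(t-8)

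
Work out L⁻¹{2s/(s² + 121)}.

This is the form c·s/(s² + a²) with a = 11, c = 2. L⁻¹ = 2·cos(11t)

Final answer: 2·cos(11t)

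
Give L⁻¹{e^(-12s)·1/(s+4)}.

L⁻¹{1/(s+4)} = e^(-4t). By the time shift theorem, L⁻¹{e^(-as)F(s)} = u(t-a)f(t-a) with a=12, so L⁻¹{e^(-12s)·1/(s+4)} = u(t-12)·e^(-4(t-12))

Final answer: u(t-12)·e^(-4(t-12))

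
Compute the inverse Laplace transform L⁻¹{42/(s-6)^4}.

L⁻¹{n!/(s-a)^(n+1)} = t^n·e^(at) with n=3, a=6. So L⁻¹{6/(s-6)^4} = t^3·e^(6t), and L⁻¹{42/(s-6)^4} = (42/6)·t^3·e^(6t) = 7·t^3·e^(6t)

Final answer: 7·t^3·e^(6t)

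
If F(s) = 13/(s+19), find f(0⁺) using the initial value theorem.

f(0⁺) = lim_{s→∞} s·13/(s+19) = lim_{s→∞} 13s/(s+19) = 13

Final answer: 13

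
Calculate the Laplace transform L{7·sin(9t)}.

L{sin(ωt)} = ω/(s² + ω²), so L{sin(9t)} = 9/(s² + 81). Then L{7·sin(9t)} = 7·9/(s² + 81) = 63/(s² + 81)

Final answer: 63/(s² + 81)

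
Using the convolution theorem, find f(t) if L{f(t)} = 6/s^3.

6/s^3 = (6/s)·(1/s^2) = L{6}·L{t}. By convolution, f(t) = 6*t = ∫₀ᵗ 6·τ dτ = 6·t²/2

Final answer: 6·t²/2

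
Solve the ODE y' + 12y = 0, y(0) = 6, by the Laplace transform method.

L{y'} + 12L{y} = 0. sY - 6 + 12Y = 0. Y(s+12) = 6. Y = 6/(s+12)

Final answer: y(t) = 6e^(-12t)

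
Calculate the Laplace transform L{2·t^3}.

L{t^n} = n!/s^(n+1), so L{t^3} = 6/s^4. Then L{2·t^3} = 2·6/s^4 = 12/s^4

Final answer: 12/s^4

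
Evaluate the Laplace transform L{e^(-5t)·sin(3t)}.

L{e^(at)·sin(ωt)} = ω/((s-a)² + ω²), so L{e^(-5t)·sin(3t)} = 3/((s+5)² + 9)

Final answer: 3/((s+5)² + 9)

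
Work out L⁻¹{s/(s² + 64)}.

This is the form c·s/(s² + a²) with a = 8. L⁻¹ = cos(8t)

Final answer: cos(8t)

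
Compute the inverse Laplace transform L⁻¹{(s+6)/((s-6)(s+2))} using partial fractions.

Using partial fractions, f(t) = (12e^(6t) - 4e^(-2t))/8

Final answer: (12e^(6t) - 4e^(-2t))/8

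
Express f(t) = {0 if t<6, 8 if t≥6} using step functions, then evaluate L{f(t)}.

f(t) = 8·u(t-6). L{u(t-6)} = e^(-6s)/s, so L{f(t)} = 8·e^(-6s)/s

Final answer: 8·e^(-6s)/s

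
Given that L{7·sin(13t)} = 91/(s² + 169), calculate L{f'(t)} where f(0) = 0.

L{f'(t)} = s·F(s) - f(0) = s·91/(s² + 169) - 0 = 91s/(s² + 169)

Final answer: 91s/(s² + 169)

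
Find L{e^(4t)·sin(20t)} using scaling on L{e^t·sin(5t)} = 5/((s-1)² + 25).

Scaling with a=4: L{e^(4t)·sin(20t)} = (1/4) · 5/((s/4-1)² + 25). Simplifying: 20/((s-4)² + 400)

Final answer: 20/((s-4)² + 400)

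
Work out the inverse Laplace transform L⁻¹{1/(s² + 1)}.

L⁻¹{1/(s² + 1)} = sin(t)

Final answer: sin(t)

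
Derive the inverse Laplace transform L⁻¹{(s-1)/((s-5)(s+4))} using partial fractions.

Using partial fractions, f(t) = (4e^(5t) + 5e^(-4t))/9

Final answer: (4e^(5t) + 5e^(-4t))/9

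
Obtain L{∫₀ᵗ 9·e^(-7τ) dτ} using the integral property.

L{∫₀ᵗ f(τ)dτ} = F(s)/s with F(s) = 9/(s+7), so L{∫₀ᵗ 9·e^(-7τ) dτ} = 9/(s(s+7))

Final answer: 9/(s(s+7))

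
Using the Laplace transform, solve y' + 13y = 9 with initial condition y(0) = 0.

sY + 13Y = 9/s. Y = 9/(s(s+13)). Partial fractions: Y = 9/13/s - 9/13/(s+13)

Final answer: y(t) = 9/13(1 - e^(-13t))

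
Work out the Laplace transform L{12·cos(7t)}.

L{cos(ωt)} = s/(s² + ω²), so L{cos(7t)} = s/(s² + 49). Then L{12·cos(7t)} = 12·s/(s² + 49) = 12s/(s² + 49)

Final answer: 12s/(s² + 49)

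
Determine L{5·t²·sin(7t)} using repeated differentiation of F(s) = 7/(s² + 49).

F(s) = 7/(s² + 49). F'(s) = -14s/(s² + 49)². F''(s) = -14(49 - 3s²)/(s² + 49)³ = (42s² - 686)/(s² + 49)³. So L{t²·sin(7t)} = (-1)² F''(s) = (42s² - 686)/(s² + 49)³. Then L{5·t²·sin(7t)} = 5·(42s² - 686)/(s² + 49)³ = (210s² - 3430)/(s² + 49)³

Final answer: (210s² - 3430)/(s² + 49)³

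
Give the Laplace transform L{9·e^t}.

L{e^(at)} = 1/(s-a), so L{e^t} = 1/(s-1). Then L{9·e^t} = 9/(s-1)

Final answer: 9/(s-1)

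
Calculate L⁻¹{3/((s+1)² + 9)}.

Form: b/((s-a)² + b²) → e^(at)sin(bt). With a=-1, b=3

Final answer: e^(-t)·sin(3t)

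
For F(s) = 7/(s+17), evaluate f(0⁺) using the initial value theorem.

f(0⁺) = lim_{s→∞} s·7/(s+17) = lim_{s→∞} 7s/(s+17) = 7

Final answer: 7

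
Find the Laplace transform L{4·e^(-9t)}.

L{e^(at)} = 1/(s-a), so L{e^(-9t)} = 1/(s+9). Then L{4·e^(-9t)} = 4/(s+9)

Final answer: 4/(s+9)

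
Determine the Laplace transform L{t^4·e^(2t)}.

L{t^n·e^(at)} = n!/(s-a)^(n+1), so L{t^4·e^(2t)} = 24/(s-2)^5

Final answer: 24/(s-2)^5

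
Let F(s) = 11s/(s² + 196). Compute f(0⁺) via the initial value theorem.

f(0⁺) = lim_{s→∞} s·11s/(s² + 196) = lim_{s→∞} 11s²/(s² + 196) = 11

Final answer: 11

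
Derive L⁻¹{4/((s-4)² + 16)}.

Form: b/((s-a)² + b²) → e^(at)sin(bt). With a=4, b=4

Final answer: e^(4t)·sin(4t)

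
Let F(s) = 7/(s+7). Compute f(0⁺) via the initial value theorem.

f(0⁺) = lim_{s→∞} s·7/(s+7) = lim_{s→∞} 7s/(s+7) = 7

Final answer: 7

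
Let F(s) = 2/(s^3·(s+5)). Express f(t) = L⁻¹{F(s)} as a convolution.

2/(s^3·(s+5)) = (2/s^3)·(1/(s+5)) = L{t^2}·L{e^(-5t)}. So f(t) = t^2*e^(-5t) = ∫₀ᵗ τ^2·e^(-5(t-τ)) dτ

Final answer: ∫₀ᵗ τ^2·e^(-5(t-τ)) dτ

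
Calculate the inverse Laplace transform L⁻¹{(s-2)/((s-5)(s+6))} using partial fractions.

Using partial fractions, f(t) = (3e^(5t) + 8e^(-6t))/11

Final answer: (3e^(5t) + 8e^(-6t))/11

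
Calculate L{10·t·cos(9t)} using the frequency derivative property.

L{cos(9t)} = s/(s² + 81). Derivative: d/ds[s/(s² + 81)] = [(s² + 81) - s·2s]/(s² + 81)² = (81 - s²)/(s² + 81)². So L{t·cos(9t)} = -F'(s) = (s² - 81)/(s² + 81)². Then L{10·t·cos(9t)} = 10·(s² - 81)/(s² + 81)²

Final answer: 10·(s² - 81)/(s² + 81)²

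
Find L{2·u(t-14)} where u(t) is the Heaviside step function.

L{u(t-a)} = e^(-as)/s. Here a=14, so L{u(t-14)} = e^(-14s)/s, and L{2·u(t-14)} = 2·e^(-14s)/s

Final answer: 2·e^(-14s)/s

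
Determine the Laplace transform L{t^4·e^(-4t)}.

L{t^n·e^(at)} = n!/(s-a)^(n+1), so L{t^4·e^(-4t)} = 24/(s+4)^5

Final answer: 24/(s+4)^5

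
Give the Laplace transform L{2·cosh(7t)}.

L{cosh(ωt)} = s/(s² - ω²), so L{cosh(7t)} = s/(s² - 49). Then L{2·cosh(7t)} = 2·s/(s² - 49) = 2s/(s² - 49)

Final answer: 2s/(s² - 49)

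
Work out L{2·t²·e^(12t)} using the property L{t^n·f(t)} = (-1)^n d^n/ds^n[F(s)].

L{e^(12t)} = 1/(s-12). d/ds[1/(s-12)] = -1/(s-12)². d²/ds²[1/(s-12)] = 2/(s-12)³. So L{t²·e^(12t)} = (-1)² · 2/(s-12)³ = 2/(s-12)³. Then L{2·t²·e^(12t)} = 2·2/(s-12)³ = 4/(s-12)³

Final answer: 4/(s-12)³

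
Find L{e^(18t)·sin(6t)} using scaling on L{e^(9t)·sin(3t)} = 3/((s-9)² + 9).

Scaling with a=2: L{e^(18t)·sin(6t)} = (1/2) · 3/((s/2-9)² + 9). Simplifying: 6/((s-18)² + 36)

Final answer: 6/((s-18)² + 36)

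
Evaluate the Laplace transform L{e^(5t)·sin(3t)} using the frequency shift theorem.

Frequency shift: L{e^(at)f(t)} = F(s-a). L{e^(5t)·sin(3t)} = 3/((s-5)² + 9)

Final answer: 3/((s-5)² + 9)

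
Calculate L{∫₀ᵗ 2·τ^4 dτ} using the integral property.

L{∫₀ᵗ f(τ)dτ} = F(s)/s with f(t) = 2t^4. F(s) = 48/s^5, so L{∫₀ᵗ 2·τ^4 dτ} = (48/s^5)/s = 48/s^6. (Check: ∫₀ᵗ 2·τ^4 dτ = 2t^5/5.)

Final answer: 48/s^6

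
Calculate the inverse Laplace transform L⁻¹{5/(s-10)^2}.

L⁻¹{n!/(s-a)^(n+1)} = t^n·e^(at) with n=1, a=10. So L⁻¹{1/(s-10)^2} = t·e^(10t), and L⁻¹{5/(s-10)^2} = (5/1)·t·e^(10t) = 5·t·e^(10t)

Final answer: 5·t·e^(10t)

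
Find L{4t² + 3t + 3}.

L{4t² + 3t + 3} = 4·2/s³ + 3/s² + 3/s = 8/s³ + 3/s² + 3/s

Final answer: 8/s³ + 3/s² + 3/s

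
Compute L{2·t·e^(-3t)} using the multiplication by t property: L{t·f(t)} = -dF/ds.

Using L{t^n·e^(at)} = n!/(s-a)^(n+1), L{t·e^(-3t)} = 1/(s+3)^2, so L{2·t·e^(-3t)} = 2·1/(s+3)^2 = 2/(s+3)^2

Final answer: 2/(s+3)^2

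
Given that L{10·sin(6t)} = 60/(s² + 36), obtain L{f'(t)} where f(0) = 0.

L{f'(t)} = s·F(s) - f(0) = s·60/(s² + 36) - 0 = 60s/(s² + 36)

Final answer: 60s/(s² + 36)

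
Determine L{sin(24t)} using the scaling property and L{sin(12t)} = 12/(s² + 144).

Using L{f(at)} = (1/a)F(s/a) with a=2: L{sin(24t)} = (1/2) · 12/((s/2)² + 144) = (1/2) · 12·4/(s² + 576) = 24/(s² + 576)

Final answer: 24/(s² + 576)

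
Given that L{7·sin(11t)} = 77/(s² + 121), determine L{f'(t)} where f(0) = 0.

L{f'(t)} = s·F(s) - f(0) = s·77/(s² + 121) - 0 = 77s/(s² + 121)

Final answer: 77s/(s² + 121)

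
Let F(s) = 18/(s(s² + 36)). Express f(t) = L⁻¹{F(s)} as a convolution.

18/(s(s² + 36)) = (1/s)·(18/(s² + 36)) = L{1}·L{3·sin(6t)}. So f(t) = 1*(3·sin(6t)) = ∫₀ᵗ 3·sin(6τ) dτ

Final answer: ∫₀ᵗ 3·sin(6τ) dτ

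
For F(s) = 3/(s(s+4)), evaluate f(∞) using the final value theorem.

f(∞) = lim_{s→0} s·3/(s(s+4)) = lim_{s→0} 3/(s+4) = 3/4 = 3/4

Final answer: 3/4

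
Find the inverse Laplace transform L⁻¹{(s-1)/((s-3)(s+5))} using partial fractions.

Using partial fractions, f(t) = (2e^(3t) + 6e^(-5t))/8

Final answer: (2e^(3t) + 6e^(-5t))/8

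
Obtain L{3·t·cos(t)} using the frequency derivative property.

L{cos(t)} = s/(s² + 1). Derivative: d/ds[s/(s² + 1)] = [(s² + 1) - s·2s]/(s² + 1)² = (1 - s²)/(s² + 1)². So L{t·cos(t)} = -F'(s) = (s² - 1)/(s² + 1)². Then L{3·t·cos(t)} = 3·(s² - 1)/(s² + 1)²

Final answer: 3·(s² - 1)/(s² + 1)²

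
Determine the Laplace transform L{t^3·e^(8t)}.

L{t^n·e^(at)} = n!/(s-a)^(n+1), so L{t^3·e^(8t)} = 6/(s-8)^4

Final answer: 6/(s-8)^4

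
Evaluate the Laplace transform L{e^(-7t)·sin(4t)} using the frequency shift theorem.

Frequency shift: L{e^(at)f(t)} = F(s-a). L{e^(-7t)·sin(4t)} = 4/((s+7)² + 16)

Final answer: 4/((s+7)² + 16)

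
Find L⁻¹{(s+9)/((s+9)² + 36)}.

Using frequency shift: L⁻¹{(s-a)/((s-a)² + b²)} = e^(at)cos(bt). Here a=-9, b=6

Final answer: e^(-9t)·cos(6t)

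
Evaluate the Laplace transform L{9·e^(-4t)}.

L{e^(at)} = 1/(s-a), so L{e^(-4t)} = 1/(s+4). Then L{9·e^(-4t)} = 9/(s+4)

Final answer: 9/(s+4)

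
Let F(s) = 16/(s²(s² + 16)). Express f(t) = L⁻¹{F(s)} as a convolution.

16/(s²(s² + 16)) = (1/s²)·(16/(s² + 16)) = L{t}·L{4·sin(4t)}. So f(t) = t*(4·sin(4t)) = ∫₀ᵗ 4τ·sin(4(t-τ)) dτ

Final answer: ∫₀ᵗ 4τ·sin(4(t-τ)) dτ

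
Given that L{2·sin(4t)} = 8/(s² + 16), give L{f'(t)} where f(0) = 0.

L{f'(t)} = s·F(s) - f(0) = s·8/(s² + 16) - 0 = 8s/(s² + 16)

Final answer: 8s/(s² + 16)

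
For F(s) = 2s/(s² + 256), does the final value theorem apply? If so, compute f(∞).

The final value theorem requires all poles of sF(s) in the left half-plane. sF(s) = 2s²/(s² + 256) has poles at s = ±16i (imaginary axis). Theorem does NOT apply (oscillatory system).

Final answer: Not applicable (oscillatory)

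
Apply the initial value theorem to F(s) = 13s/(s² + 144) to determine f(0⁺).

f(0⁺) = lim_{s→∞} s·13s/(s² + 144) = lim_{s→∞} 13s²/(s² + 144) = 13

Final answer: 13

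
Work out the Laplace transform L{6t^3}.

L{6t^3} = 6 · L{t^3} = 6 · 6/s^4 = 36/s^4

Final answer: 36/s^4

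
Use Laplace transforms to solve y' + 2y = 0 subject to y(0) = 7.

L{y'} + 2L{y} = 0. sY - 7 + 2Y = 0. Y(s+2) = 7. Y = 7/(s+2)

Final answer: y(t) = 7e^(-2t)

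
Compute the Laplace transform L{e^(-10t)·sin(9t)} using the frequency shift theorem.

Frequency shift: L{e^(at)f(t)} = F(s-a). L{e^(-10t)·sin(9t)} = 9/((s+10)² + 81)

Final answer: 9/((s+10)² + 81)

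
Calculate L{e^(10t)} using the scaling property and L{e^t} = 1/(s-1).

Using L{f(at)} = (1/a)F(s/a) with a=10 and f(t) = e^t: L{e^(10t)} = (1/10) · 1/((s/10)-1) = (1/10) · 10/(s-10) = 1/(s-10)

Final answer: 1/(s-10)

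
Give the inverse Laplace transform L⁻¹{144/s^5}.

L⁻¹{n!/s^(n+1)} = t^n with n=4. So L⁻¹{24/s^5} = t^4, and L⁻¹{144/s^5} = (144/24)·t^4 = 6·t^4

Final answer: 6·t^4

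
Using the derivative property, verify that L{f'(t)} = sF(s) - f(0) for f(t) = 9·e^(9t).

f'(t) = 81e^(9t). Direct: L{f'(t)} = 81/(s-9). Property: s·9/(s-9) - 9 = (9s - 9(s-9))/(s-9) = 81/(s-9). ✓

Final answer: 81/(s-9)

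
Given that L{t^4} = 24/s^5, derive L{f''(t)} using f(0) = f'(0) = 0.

L{f''(t)} = s²F(s) - sf(0) - f'(0) = s²·24/s^5 - 0 - 0 = 24/s^3

Final answer: 24/s^3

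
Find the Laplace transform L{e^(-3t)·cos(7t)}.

L{e^(at)·cos(ωt)} = (s-a)/((s-a)² + ω²), so L{e^(-3t)·cos(7t)} = (s+3)/((s+3)² + 49)

Final answer: (s+3)/((s+3)² + 49)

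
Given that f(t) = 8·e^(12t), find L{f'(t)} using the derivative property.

f(0) = 8, F(s) = 8/(s-12). L{f'(t)} = s·F(s) - f(0) = 8s/(s-12) - 8 = (8s - 8(s-12))/(s-12) = 96/(s-12)

Final answer: 96/(s-12)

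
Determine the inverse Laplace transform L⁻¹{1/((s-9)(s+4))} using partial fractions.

Decompose: A/(s-9) + B/(s+4). A = 1/13, B = -1/13. f(t) = (e^(9t) - e^(-4t))/13

Final answer: (e^(9t) - e^(-4t))/13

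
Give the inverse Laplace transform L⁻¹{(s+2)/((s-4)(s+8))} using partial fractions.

Using partial fractions, f(t) = (6e^(4t) + 6e^(-8t))/12

Final answer: (6e^(4t) + 6e^(-8t))/12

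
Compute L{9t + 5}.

L{9t + 5} = 9·L{t} + 5·L{1} = 9/s² + 5/s

Final answer: 9/s² + 5/s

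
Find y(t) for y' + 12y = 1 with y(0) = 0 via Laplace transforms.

sY + 12Y = 1/s. Y = 1/(s(s+12)). Partial fractions: Y = 1/12/s - 1/12/(s+12)

Final answer: y(t) = 1/12(1 - e^(-12t))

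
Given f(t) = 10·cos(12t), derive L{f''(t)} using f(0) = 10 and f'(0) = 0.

F(s) = 10s/(s² + 144). L{f''(t)} = s²F(s) - sf(0) - f'(0) = 10s³/(s² + 144) - 10s = (10s³ - 10s(s² + 144))/(s² + 144) = -1440s/(s² + 144)

Final answer: -1440s/(s² + 144)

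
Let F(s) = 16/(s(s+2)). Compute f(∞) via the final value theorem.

f(∞) = lim_{s→0} s·16/(s(s+2)) = lim_{s→0} 16/(s+2) = 16/2 = 8

Final answer: 8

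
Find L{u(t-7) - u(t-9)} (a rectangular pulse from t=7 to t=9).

L{u(t-a)} = e^(-as)/s. L{u(t-7) - u(t-9)} = (e^(-7s) - e^(-9s))/s

Final answer: (e^(-7s) - e^(-9s))/s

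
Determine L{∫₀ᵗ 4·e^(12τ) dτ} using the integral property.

L{∫₀ᵗ f(τ)dτ} = F(s)/s with F(s) = 4/(s-12), so L{∫₀ᵗ 4·e^(12τ) dτ} = 4/(s(s-12))

Final answer: 4/(s(s-12))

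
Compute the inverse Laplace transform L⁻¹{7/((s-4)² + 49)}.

Using frequency shift, L⁻¹{7/((s-4)² + 49)} = e^(4t)·sin(7t)

Final answer: e^(4t)·sin(7t)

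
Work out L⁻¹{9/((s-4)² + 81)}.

Form: b/((s-a)² + b²) → e^(at)sin(bt). With a=4, b=9

Final answer: e^(4t)·sin(9t)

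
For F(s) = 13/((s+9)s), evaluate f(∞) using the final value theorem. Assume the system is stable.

f(∞) = lim_{s→0} sF(s) = lim_{s→0} 13/(s+9) = 13/9

Final answer: 13/9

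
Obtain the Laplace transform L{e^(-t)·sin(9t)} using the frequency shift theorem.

Frequency shift: L{e^(at)f(t)} = F(s-a). L{e^(-t)·sin(9t)} = 9/((s+1)² + 81)

Final answer: 9/((s+1)² + 81)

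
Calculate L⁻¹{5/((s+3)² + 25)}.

Form: b/((s-a)² + b²) → e^(at)sin(bt). With a=-3, b=5

Final answer: e^(-3t)·sin(5t)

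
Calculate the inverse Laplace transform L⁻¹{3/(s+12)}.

L⁻¹{1/(s-a)} = e^(at), so L⁻¹{1/(s+12)} = e^(-12t), and L⁻¹{3/(s+12)} = 3·e^(-12t)

Final answer: 3·e^(-12t)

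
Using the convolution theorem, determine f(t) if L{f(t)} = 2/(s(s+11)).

2/(s(s+11)) = (2/s)·(1/(s+11)) = L{2}·L{e^(-11t)}. By convolution, f(t) = 2*e^(-11t) = ∫₀ᵗ 2·e^(-11τ) dτ = 2·(1 - e^(-11t))/11

Final answer: 2·(1 - e^(-11t))/11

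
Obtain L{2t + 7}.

L{2t + 7} = 2·L{t} + 7·L{1} = 2/s² + 7/s

Final answer: 2/s² + 7/s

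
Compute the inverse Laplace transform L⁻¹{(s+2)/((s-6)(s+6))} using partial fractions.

Using partial fractions, f(t) = (8e^(6t) + 4e^(-6t))/12

Final answer: (8e^(6t) + 4e^(-6t))/12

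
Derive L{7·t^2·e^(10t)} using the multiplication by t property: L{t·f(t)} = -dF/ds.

Using L{t^n·e^(at)} = n!/(s-a)^(n+1), L{t^2·e^(10t)} = 2/(s-10)^3, so L{7·t^2·e^(10t)} = 7·2/(s-10)^3 = 14/(s-10)^3

Final answer: 14/(s-10)^3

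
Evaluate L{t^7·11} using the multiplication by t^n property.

L{11} = 11/s. d^1/ds^1[1/s] = -1/s². d^2/ds^2[1/s] = 2/s^3. d^3/ds^3[1/s] = -6/s^4. d^4/ds^4[1/s] = 24/s^5. d^5/ds^5[1/s] = -120/s^6. d^6/ds^6[1/s] = 720/s^7. d^7/ds^7[1/s] = -5040/s^8. So L{t^7} = (-1)^{7}·-5040/s^8 = 5040/s^8. Then L{t^7·11} = 11·5040/s^8 = 55440/s^8

Final answer: 55440/s^8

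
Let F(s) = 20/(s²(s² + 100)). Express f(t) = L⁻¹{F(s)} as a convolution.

20/(s²(s² + 100)) = (1/s²)·(20/(s² + 100)) = L{t}·L{2·sin(10t)}. So f(t) = t*(2·sin(10t)) = ∫₀ᵗ 2τ·sin(10(t-τ)) dτ

Final answer: ∫₀ᵗ 2τ·sin(10(t-τ)) dτ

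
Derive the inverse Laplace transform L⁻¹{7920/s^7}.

L⁻¹{n!/s^(n+1)} = t^n with n=6. So L⁻¹{720/s^7} = t^6, and L⁻¹{7920/s^7} = (7920/720)·t^6 = 11·t^6

Final answer: 11·t^6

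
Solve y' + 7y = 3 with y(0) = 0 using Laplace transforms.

sY + 7Y = 3/s. Y = 3/(s(s+7)). Partial fractions: Y = 3/7/s - 3/7/(s+7)

Final answer: y(t) = 3/7(1 - e^(-7t))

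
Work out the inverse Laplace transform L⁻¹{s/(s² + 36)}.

L⁻¹{s/(s² + 36)} = cos(6t)

Final answer: cos(6t)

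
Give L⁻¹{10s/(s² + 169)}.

This is the form c·s/(s² + a²) with a = 13, c = 10. L⁻¹ = 10·cos(13t)

Final answer: 10·cos(13t)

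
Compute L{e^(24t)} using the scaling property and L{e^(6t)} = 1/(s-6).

Using L{f(at)} = (1/a)F(s/a) with a=4 and f(t) = e^(6t): L{e^(24t)} = (1/4) · 1/((s/4)-6) = (1/4) · 4/(s-24) = 1/(s-24)

Final answer: 1/(s-24)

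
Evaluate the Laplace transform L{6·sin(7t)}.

L{sin(ωt)} = ω/(s² + ω²), so L{sin(7t)} = 7/(s² + 49). Then L{6·sin(7t)} = 6·7/(s² + 49) = 42/(s² + 49)

Final answer: 42/(s² + 49)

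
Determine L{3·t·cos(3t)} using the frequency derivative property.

L{cos(3t)} = s/(s² + 9). Derivative: d/ds[s/(s² + 9)] = [(s² + 9) - s·2s]/(s² + 9)² = (9 - s²)/(s² + 9)². So L{t·cos(3t)} = -F'(s) = (s² - 9)/(s² + 9)². Then L{3·t·cos(3t)} = 3·(s² - 9)/(s² + 9)²

Final answer: 3·(s² - 9)/(s² + 9)²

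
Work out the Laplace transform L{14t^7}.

L{14t^7} = 14 · L{t^7} = 14 · 5040/s^8 = 70560/s^8

Final answer: 70560/s^8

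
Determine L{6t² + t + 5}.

L{6t² + t + 5} = 6·2/s³ + 1/s² + 5/s = 12/s³ + 1/s² + 5/s

Final answer: 12/s³ + 1/s² + 5/s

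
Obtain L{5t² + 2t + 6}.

L{5t² + 2t + 6} = 5·2/s³ + 2/s² + 6/s = 10/s³ + 2/s² + 6/s

Final answer: 10/s³ + 2/s² + 6/s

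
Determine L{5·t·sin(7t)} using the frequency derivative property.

L{sin(7t)} = 7/(s² + 49). By L{t·f(t)} = -F'(s): -d/ds[7/(s² + 49)] = -(7)·(-2s)/(s² + 49)² = 14s/(s² + 49)². Then L{5·t·sin(7t)} = 5·14s/(s² + 49)² = 70s/(s² + 49)²

Final answer: 70s/(s² + 49)²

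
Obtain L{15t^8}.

L{t^n} = n!/s^(n+1). So L{15t^8} = 15·8!/s^9 = 604800/s^9

Final answer: 604800/s^9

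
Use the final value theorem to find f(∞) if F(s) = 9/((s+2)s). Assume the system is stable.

f(∞) = lim_{s→0} sF(s) = lim_{s→0} 9/(s+2) = 9/2

Final answer: 9/2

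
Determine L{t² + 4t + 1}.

L{t² + 4t + 1} = 2/s³ + 4/s² + 1/s = 2/s³ + 4/s² + 1/s

Final answer: 2/s³ + 4/s² + 1/s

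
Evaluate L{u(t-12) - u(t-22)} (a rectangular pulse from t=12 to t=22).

L{u(t-a)} = e^(-as)/s. L{u(t-12) - u(t-22)} = (e^(-12s) - e^(-22s))/s

Final answer: (e^(-12s) - e^(-22s))/s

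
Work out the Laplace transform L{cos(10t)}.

L{cos(ωt)} = s/(s² + ω²), so L{cos(10t)} = s/(s² + 100)

Final answer: s/(s² + 100)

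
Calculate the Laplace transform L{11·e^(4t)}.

L{e^(at)} = 1/(s-a), so L{e^(4t)} = 1/(s-4). Then L{11·e^(4t)} = 11/(s-4)

Final answer: 11/(s-4)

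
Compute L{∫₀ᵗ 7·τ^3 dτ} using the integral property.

L{∫₀ᵗ f(τ)dτ} = F(s)/s with f(t) = 7t^3. F(s) = 42/s^4, so L{∫₀ᵗ 7·τ^3 dτ} = (42/s^4)/s = 42/s^5. (Check: ∫₀ᵗ 7·τ^3 dτ = 7t^4/4.)

Final answer: 42/s^5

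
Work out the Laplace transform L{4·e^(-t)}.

L{e^(at)} = 1/(s-a), so L{e^(-t)} = 1/(s+1). Then L{4·e^(-t)} = 4/(s+1)

Final answer: 4/(s+1)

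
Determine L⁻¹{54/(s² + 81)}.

This is the form c·a/(s² + a²) with a = 9, c = 6. L⁻¹ = 6·sin(9t)

Final answer: 6·sin(9t)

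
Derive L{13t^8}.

L{t^n} = n!/s^(n+1). So L{13t^8} = 13·8!/s^9 = 524160/s^9

Final answer: 524160/s^9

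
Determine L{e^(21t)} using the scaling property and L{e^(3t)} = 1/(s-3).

Using L{f(at)} = (1/a)F(s/a) with a=7 and f(t) = e^(3t): L{e^(21t)} = (1/7) · 1/((s/7)-3) = (1/7) · 7/(s-21) = 1/(s-21)

Final answer: 1/(s-21)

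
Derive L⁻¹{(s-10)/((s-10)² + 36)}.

Using frequency shift: L⁻¹{(s-a)/((s-a)² + b²)} = e^(at)cos(bt). Here a=10, b=6

Final answer: e^(10t)·cos(6t)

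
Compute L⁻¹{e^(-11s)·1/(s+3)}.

L⁻¹{1/(s+3)} = e^(-3t). By the time shift theorem, L⁻¹{e^(-as)F(s)} = u(t-a)f(t-a) with a=11, so L⁻¹{e^(-11s)·1/(s+3)} = u(t-11)·e^(-3(t-11))

Final answer: u(t-11)·e^(-3(t-11))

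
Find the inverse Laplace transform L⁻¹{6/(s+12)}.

L⁻¹{1/(s-a)} = e^(at), so L⁻¹{1/(s+12)} = e^(-12t), and L⁻¹{6/(s+12)} = 6·e^(-12t)

Final answer: 6·e^(-12t)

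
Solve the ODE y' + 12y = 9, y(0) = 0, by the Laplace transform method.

sY + 12Y = 9/s. Y = 9/(s(s+12)). Partial fractions: Y = 3/4/s - 3/4/(s+12)

Final answer: y(t) = 3/4(1 - e^(-12t))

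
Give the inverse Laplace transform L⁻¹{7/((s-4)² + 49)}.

Using frequency shift, L⁻¹{7/((s-4)² + 49)} = e^(4t)·sin(7t)

Final answer: e^(4t)·sin(7t)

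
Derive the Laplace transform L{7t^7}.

L{7t^7} = 7 · L{t^7} = 7 · 5040/s^8 = 35280/s^8

Final answer: 35280/s^8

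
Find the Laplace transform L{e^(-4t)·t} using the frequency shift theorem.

L{e^(at)·t^n} = n!/(s-a)^(n+1), so L{e^(-4t)·t} = 1/(s+4)^2

Final answer: 1/(s+4)^2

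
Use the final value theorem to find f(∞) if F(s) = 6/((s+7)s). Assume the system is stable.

f(∞) = lim_{s→0} sF(s) = lim_{s→0} 6/(s+7) = 6/7

Final answer: 6/7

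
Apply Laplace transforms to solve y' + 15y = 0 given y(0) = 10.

L{y'} + 15L{y} = 0. sY - 10 + 15Y = 0. Y(s+15) = 10. Y = 10/(s+15)

Final answer: y(t) = 10e^(-15t)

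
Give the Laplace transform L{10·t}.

L{t^n} = n!/s^(n+1), so L{t} = 1/s^2. Then L{10·t} = 10·1/s^2 = 10/s^2

Final answer: 10/s^2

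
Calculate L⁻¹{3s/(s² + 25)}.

This is the form c·s/(s² + a²) with a = 5, c = 3. L⁻¹ = 3·cos(5t)

Final answer: 3·cos(5t)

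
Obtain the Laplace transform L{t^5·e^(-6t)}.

L{t^n·e^(at)} = n!/(s-a)^(n+1), so L{t^5·e^(-6t)} = 120/(s+6)^6

Final answer: 120/(s+6)^6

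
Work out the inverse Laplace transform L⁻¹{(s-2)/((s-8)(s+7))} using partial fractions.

Using partial fractions, f(t) = (6e^(8t) + 9e^(-7t))/15

Final answer: (6e^(8t) + 9e^(-7t))/15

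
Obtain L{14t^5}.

L{t^n} = n!/s^(n+1). So L{14t^5} = 14·5!/s^6 = 1680/s^6

Final answer: 1680/s^6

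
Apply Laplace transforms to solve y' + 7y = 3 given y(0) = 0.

sY + 7Y = 3/s. Y = 3/(s(s+7)). Partial fractions: Y = 3/7/s - 3/7/(s+7)

Final answer: y(t) = 3/7(1 - e^(-7t))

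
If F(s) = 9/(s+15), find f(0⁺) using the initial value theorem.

f(0⁺) = lim_{s→∞} s·9/(s+15) = lim_{s→∞} 9s/(s+15) = 9

Final answer: 9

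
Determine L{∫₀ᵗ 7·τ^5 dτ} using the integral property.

L{∫₀ᵗ f(τ)dτ} = F(s)/s with f(t) = 7t^5. F(s) = 840/s^6, so L{∫₀ᵗ 7·τ^5 dτ} = (840/s^6)/s = 840/s^7. (Check: ∫₀ᵗ 7·τ^5 dτ = 7t^6/6.)

Final answer: 840/s^7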